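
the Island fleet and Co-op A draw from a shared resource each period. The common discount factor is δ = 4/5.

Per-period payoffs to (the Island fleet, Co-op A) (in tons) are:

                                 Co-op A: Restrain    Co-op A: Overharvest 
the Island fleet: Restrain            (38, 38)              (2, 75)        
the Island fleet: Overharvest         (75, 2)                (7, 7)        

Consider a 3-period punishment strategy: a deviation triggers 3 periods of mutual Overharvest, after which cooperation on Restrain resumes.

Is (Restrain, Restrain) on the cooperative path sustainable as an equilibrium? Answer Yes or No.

Yes

IC: δ+…+δ^3 ≥ (75−38)/(38−7) = 37/31.
At δ = 4/5: partial sum = 1.9520 ≥ 1.1935. Cooperation sustainable.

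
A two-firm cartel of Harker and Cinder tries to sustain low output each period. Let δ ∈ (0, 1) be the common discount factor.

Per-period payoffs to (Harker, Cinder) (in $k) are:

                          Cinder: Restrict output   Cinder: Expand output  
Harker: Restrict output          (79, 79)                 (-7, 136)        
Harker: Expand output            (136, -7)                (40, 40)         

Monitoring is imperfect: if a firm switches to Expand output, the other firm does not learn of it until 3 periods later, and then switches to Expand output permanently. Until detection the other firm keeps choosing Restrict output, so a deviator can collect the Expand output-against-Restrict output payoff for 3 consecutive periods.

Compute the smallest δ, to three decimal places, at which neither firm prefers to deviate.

A deviator earns 136 for 3 periods, then 40 forever; cooperating earns 79 forever. Multiplying the IC by (1−δ):
79 ≥ 136(1−δ^3) + 40δ^3, so 96·δ^3 ≥ 57 and δ^3 ≥ 19/32.
δ ≥ (19/32)^(1/3) ≈ 0.840.

0.840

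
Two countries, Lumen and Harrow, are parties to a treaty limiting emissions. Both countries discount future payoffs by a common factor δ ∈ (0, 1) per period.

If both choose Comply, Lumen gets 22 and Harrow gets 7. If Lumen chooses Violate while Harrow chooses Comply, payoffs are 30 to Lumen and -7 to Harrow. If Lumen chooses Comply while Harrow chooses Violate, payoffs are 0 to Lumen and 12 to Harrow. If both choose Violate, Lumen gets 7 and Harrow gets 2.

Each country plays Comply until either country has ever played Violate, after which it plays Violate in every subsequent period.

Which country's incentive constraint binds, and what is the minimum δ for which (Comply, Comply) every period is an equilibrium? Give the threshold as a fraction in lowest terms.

Harrow; δ ≥ 1/2

Lumen's threshold: (30−22)/(30−7) = 8/23.
Harrow's threshold: (12−7)/(12−2) = 1/2.
8/23 < 1/2, so Harrow binds and δ* = 1/2.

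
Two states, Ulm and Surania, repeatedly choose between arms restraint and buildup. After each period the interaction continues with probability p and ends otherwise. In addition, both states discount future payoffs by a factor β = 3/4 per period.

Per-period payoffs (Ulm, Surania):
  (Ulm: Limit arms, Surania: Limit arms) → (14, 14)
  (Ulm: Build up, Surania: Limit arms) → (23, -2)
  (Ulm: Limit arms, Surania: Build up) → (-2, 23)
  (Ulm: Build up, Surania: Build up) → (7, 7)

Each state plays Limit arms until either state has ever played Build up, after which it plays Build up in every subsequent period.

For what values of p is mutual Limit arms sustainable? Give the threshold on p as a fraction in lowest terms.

Expected continuation weight on next period's payoff is β·p = 3/4·p, which plays the role of the discount factor.
Cooperation requires 3/4·p ≥ (23−14)/(23−7) = 9/16, hence p ≥ 3/4.

3/4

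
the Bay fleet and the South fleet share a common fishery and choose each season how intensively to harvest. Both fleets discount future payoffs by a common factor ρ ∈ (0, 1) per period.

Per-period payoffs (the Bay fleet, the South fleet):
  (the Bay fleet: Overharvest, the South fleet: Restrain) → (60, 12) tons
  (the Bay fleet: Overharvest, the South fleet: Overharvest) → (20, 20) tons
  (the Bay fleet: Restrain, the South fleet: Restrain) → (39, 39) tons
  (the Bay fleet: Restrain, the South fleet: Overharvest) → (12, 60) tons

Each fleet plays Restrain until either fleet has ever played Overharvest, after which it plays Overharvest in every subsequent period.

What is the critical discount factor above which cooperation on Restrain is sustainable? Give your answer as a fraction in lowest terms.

21/40

39/(1−ρ) ≥ 60 + 20ρ/(1−ρ)
39 ≥ 60 − 40ρ
ρ ≥ 21/40.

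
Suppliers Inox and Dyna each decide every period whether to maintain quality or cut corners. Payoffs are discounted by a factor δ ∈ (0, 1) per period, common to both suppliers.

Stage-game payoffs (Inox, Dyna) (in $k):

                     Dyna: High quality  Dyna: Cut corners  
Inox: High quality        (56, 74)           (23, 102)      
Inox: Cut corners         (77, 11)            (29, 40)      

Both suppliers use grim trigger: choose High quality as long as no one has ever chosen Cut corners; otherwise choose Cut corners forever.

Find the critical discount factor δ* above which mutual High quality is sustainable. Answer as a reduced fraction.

14/31

For Inox: deviation gain 77−56 = 21, per-period punishment loss 56−29 = 27. IC gives δ ≥ 21/48 = 7/16.
For Dyna: gain 28, loss 34 per period, so δ ≥ 28/62 = 14/31.
The tighter constraint is Dyna's, so cooperation needs δ ≥ 14/31.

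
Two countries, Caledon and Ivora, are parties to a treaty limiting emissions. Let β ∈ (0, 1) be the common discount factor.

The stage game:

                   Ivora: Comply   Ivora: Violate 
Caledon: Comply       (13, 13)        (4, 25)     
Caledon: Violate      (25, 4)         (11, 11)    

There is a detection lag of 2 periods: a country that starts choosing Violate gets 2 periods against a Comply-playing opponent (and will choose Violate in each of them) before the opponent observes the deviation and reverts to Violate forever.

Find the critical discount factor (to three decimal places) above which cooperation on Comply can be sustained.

A deviator earns 25 for 2 periods, then 11 forever; cooperating earns 13 forever. Multiplying the IC by (1−β):
13 ≥ 25(1−β^2) + 11β^2, so 14·β^2 ≥ 12 and β^2 ≥ 6/7.
β ≥ (6/7)^(1/2) ≈ 0.926.

0.926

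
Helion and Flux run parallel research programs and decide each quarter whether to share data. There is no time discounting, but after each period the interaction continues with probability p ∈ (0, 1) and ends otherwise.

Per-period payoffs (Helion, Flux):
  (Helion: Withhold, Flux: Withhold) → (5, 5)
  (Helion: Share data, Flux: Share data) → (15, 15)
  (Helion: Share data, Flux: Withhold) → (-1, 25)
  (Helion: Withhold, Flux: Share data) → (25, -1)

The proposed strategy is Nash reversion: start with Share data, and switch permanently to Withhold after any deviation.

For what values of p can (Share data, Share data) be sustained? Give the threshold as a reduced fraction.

Expected cooperation value is 15 + p·15 + p²·15 + … = 15/(1−p); deviation gives 25 + p·5/(1−p).
15 ≥ 25(1−p) + 5p ⇒ 20p ≥ 10 ⇒ p ≥ 10/20 = 1/2.

1/2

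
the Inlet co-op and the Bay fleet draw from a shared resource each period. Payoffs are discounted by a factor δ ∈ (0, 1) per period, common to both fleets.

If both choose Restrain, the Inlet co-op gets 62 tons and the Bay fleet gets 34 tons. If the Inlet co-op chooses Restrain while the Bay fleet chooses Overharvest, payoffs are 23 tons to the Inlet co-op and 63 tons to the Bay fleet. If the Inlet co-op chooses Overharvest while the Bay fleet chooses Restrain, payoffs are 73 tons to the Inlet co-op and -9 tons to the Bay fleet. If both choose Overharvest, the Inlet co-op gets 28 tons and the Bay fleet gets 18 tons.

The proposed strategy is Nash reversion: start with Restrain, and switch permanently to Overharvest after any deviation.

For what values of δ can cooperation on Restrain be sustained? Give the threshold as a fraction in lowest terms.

the Inlet co-op: cooperation gives 62 each period; deviation gives 73 once then 28 forever.
  62/(1−δ) ≥ 73 + 28δ/(1−δ) ⇒ δ ≥ 11/45.
the Bay fleet: cooperation gives 34 each period; deviation gives 63 once then 18 forever.
  δ ≥ 29/45.
Both must hold, so the binding constraint is the Bay fleet's: δ ≥ 29/45.

29/45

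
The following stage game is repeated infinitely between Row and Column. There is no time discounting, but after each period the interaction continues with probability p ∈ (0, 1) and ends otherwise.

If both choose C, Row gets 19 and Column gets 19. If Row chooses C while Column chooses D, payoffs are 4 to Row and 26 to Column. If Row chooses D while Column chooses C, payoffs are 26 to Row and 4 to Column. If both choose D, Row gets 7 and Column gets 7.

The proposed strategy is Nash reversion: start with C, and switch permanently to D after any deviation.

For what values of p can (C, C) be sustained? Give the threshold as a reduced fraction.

7/19

With no time discounting, the continuation probability p plays the role of the discount factor.
Grim-trigger IC: 19/(1−p) ≥ 26 + 7p/(1−p) ⇒ p ≥ (26−19)/(26−7) = 7/19.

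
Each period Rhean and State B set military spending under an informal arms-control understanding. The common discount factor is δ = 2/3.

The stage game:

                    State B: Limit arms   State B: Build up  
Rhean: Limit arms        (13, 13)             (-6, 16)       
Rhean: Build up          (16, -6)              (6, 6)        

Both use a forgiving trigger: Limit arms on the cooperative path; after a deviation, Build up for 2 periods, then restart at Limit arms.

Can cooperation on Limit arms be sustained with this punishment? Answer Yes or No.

A one-shot deviation gives 16 now, then 6 for 2 periods, then back to 13.
Gain from deviating: (16−13) today; loss: (13−6) in each of the next 2 periods.
No-deviation condition: (13−6)(δ+…+δ^2) ≥ 16−13, i.e. δ+…+δ^2 ≥ 3/7.
At δ = 2/3: δ+…+δ^2 = 1.1111 ≥ 0.4286.
So cooperation is sustainable.

Yes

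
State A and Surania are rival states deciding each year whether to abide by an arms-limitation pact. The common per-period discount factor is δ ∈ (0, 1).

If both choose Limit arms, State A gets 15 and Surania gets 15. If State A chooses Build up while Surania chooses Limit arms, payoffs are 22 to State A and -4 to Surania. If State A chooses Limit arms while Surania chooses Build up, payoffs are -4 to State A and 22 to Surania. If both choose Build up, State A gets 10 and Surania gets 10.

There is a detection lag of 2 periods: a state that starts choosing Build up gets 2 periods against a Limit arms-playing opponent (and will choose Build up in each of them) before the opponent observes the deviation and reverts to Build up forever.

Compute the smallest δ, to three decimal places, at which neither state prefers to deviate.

The best deviation is to choose Build up for all 2 undetected periods, earning 22 each, then 10 forever once detected.
Deviation value: 22(1−δ^2)/(1−δ) + 10δ^2/(1−δ); cooperation value: 15/(1−δ).
IC: 15 ≥ 22(1−δ^2) + 10δ^2 = 22 − 12δ^2.
So δ^2 ≥ 7/12, giving δ ≥ (7/12)^(1/2) ≈ 0.764.

0.764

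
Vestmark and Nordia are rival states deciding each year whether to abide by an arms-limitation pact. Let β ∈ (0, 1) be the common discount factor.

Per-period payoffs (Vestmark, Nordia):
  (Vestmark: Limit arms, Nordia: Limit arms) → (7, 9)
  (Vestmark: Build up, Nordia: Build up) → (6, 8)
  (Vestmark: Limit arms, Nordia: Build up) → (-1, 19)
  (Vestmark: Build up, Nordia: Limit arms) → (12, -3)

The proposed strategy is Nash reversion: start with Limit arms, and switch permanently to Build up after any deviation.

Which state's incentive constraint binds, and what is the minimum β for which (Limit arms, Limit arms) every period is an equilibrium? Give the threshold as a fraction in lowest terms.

Vestmark's threshold: (12−7)/(12−6) = 5/6.
Nordia's threshold: (19−9)/(19−8) = 10/11.
5/6 < 10/11, so Nordia binds and β* = 10/11.

Nordia; β ≥ 10/11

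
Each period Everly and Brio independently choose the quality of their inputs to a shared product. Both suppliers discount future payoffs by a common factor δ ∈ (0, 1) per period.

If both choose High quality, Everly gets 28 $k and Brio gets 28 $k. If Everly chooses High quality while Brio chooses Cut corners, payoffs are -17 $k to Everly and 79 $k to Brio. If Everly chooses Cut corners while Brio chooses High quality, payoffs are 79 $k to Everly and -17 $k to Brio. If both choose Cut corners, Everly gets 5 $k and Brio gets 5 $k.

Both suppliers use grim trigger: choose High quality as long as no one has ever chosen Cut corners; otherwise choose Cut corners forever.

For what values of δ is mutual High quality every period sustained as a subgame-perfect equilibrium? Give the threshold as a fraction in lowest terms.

51/74

Under grim trigger the critical discount factor is (T−C)/(T−P) with T = 79, C = 28, P = 5.
δ* = (79−28)/(79−5) = 51/74.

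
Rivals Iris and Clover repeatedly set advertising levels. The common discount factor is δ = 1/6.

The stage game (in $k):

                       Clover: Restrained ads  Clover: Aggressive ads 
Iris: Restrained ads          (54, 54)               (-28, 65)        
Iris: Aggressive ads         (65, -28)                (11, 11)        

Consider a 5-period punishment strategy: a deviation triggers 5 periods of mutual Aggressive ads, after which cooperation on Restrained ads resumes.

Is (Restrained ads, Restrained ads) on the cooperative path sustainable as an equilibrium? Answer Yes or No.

A one-shot deviation gives 65 now, then 11 for 5 periods, then back to 54.
Gain from deviating: (65−54) today; loss: (54−11) in each of the next 5 periods.
No-deviation condition: (54−11)(δ+…+δ^5) ≥ 65−54, i.e. δ+…+δ^5 ≥ 11/43.
At δ = 1/6: δ+…+δ^5 = 0.2000 < 0.2558.
So cooperation is not sustainable.

No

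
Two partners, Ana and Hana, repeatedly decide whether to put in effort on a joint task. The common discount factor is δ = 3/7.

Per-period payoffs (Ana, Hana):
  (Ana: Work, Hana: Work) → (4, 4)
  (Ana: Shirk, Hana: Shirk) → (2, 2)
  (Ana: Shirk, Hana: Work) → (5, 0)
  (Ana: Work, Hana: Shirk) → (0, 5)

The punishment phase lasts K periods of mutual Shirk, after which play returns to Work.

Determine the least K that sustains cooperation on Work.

2

No profitable deviation requires (4−2)(δ+…+δ^K) ≥ 5−4, i.e. δ+…+δ^K ≥ 1/2 ≈ 0.5000.
With δ = 3/7, the partial sums are K=1: 0.4286, K=2: 0.6122.
K = 2 is the first length at which the sum reaches 0.5000.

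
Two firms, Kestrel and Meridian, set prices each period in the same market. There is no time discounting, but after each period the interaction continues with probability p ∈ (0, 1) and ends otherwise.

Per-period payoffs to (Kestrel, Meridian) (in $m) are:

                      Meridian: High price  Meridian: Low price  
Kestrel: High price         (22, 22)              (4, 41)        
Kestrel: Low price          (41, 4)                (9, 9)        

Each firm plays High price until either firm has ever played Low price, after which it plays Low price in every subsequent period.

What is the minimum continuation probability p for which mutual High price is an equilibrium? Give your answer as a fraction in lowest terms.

Expected cooperation value is 22 + p·22 + p²·22 + … = 22/(1−p); deviation gives 41 + p·9/(1−p).
22 ≥ 41(1−p) + 9p ⇒ 32p ≥ 19 ⇒ p ≥ 19/32.

19/32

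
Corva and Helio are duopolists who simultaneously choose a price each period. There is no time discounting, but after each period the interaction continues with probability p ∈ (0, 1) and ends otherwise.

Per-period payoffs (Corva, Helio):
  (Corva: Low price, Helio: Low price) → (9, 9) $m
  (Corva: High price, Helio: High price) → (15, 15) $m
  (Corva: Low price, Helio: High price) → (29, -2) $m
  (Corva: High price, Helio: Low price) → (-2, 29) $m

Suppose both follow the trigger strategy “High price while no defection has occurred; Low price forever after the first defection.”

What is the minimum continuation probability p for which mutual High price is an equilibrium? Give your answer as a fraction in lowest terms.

7/10

Expected cooperation value is 15 + p·15 + p²·15 + … = 15/(1−p); deviation gives 29 + p·9/(1−p).
15 ≥ 29(1−p) + 9p ⇒ 20p ≥ 14 ⇒ p ≥ 14/20 = 7/10.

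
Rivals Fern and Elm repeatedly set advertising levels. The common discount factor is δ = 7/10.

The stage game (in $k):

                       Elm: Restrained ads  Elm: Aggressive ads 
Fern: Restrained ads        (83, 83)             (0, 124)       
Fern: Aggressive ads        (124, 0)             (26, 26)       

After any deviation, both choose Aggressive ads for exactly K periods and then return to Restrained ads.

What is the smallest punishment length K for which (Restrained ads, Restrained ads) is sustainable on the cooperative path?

2

No profitable deviation requires (83−26)(δ+…+δ^K) ≥ 124−83, i.e. δ+…+δ^K ≥ 41/57 ≈ 0.7193.
With δ = 7/10, the partial sums are K=1: 0.7000, K=2: 1.1900.
K = 2 is the first length at which the sum reaches 0.7193.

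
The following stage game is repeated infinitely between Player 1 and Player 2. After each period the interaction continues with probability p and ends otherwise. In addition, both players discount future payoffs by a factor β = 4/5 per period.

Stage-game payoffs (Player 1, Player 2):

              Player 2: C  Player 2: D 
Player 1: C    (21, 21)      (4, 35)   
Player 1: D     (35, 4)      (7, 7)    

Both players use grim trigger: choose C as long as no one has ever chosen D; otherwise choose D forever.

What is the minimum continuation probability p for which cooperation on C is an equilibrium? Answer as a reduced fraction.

5/8

With continuation probability p and discount β, the effective per-period discount factor is βp.
Grim-trigger IC: βp ≥ (35−21)/(35−7) = 1/2.
So p ≥ (1/2)/(4/5) = 5/8.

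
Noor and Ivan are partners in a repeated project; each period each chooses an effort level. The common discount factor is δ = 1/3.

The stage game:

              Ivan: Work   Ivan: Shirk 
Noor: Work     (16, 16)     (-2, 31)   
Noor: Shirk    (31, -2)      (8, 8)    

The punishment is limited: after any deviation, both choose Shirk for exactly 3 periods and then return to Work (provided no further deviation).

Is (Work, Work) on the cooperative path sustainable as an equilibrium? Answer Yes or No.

A one-shot deviation gives 31 now, then 8 for 3 periods, then back to 16.
Gain from deviating: (31−16) today; loss: (16−8) in each of the next 3 periods.
No-deviation condition: (16−8)(δ+…+δ^3) ≥ 31−16, i.e. δ+…+δ^3 ≥ 15/8.
At δ = 1/3: δ+…+δ^3 = 0.4815 < 1.8750.
So cooperation is not sustainable.

No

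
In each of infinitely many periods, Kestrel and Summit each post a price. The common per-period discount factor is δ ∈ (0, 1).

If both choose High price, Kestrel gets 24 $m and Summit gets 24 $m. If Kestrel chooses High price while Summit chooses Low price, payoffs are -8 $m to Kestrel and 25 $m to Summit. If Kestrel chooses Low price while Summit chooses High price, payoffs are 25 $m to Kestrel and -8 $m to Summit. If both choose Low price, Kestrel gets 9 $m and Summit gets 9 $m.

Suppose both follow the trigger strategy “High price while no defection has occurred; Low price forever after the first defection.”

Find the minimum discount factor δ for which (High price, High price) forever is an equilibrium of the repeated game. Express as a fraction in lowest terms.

Cooperation forever yields 24 each period: 24/(1−δ).
Deviating yields 25 once, then 9 forever: 25 + 9δ/(1−δ).
No profitable deviation requires 24/(1−δ) ≥ 25 + 9δ/(1−δ).
Multiplying by (1−δ): 24 ≥ 25(1−δ) + 9δ = 25 − 16δ.
So 16δ ≥ 1, i.e. δ ≥ 1/16.

1/16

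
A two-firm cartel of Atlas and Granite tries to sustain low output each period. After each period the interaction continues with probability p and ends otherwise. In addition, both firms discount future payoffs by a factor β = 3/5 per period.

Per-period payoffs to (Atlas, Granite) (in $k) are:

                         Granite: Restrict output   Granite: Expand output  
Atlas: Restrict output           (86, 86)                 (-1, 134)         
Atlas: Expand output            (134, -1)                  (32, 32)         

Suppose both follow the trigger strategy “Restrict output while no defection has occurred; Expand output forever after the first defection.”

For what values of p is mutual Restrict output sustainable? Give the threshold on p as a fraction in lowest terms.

40/51

Expected continuation weight on next period's payoff is β·p = 3/5·p, which plays the role of the discount factor.
Cooperation requires 3/5·p ≥ (134−86)/(134−32) = 8/17, hence p ≥ 40/51.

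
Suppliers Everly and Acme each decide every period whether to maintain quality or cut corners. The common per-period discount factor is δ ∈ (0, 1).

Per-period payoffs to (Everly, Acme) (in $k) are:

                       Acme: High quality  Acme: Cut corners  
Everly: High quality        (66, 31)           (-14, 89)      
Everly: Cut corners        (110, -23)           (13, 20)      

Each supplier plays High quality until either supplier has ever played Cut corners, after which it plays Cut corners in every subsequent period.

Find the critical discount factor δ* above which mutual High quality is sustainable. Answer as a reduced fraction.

58/69

Everly's threshold: (110−66)/(110−13) = 44/97.
Acme's threshold: (89−31)/(89−20) = 58/69.
44/97 < 58/69, so Acme binds and δ* = 58/69.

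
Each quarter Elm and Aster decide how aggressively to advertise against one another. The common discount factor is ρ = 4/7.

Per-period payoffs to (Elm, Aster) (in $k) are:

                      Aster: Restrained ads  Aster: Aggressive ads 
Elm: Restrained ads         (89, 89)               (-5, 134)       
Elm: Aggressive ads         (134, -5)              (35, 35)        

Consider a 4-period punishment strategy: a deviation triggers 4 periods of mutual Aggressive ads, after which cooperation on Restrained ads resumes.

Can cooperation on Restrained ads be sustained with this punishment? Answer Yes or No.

IC: ρ+…+ρ^4 ≥ (134−89)/(89−35) = 5/6.
At ρ = 4/7: partial sum = 1.1912 ≥ 0.8333. Cooperation sustainable.

Yes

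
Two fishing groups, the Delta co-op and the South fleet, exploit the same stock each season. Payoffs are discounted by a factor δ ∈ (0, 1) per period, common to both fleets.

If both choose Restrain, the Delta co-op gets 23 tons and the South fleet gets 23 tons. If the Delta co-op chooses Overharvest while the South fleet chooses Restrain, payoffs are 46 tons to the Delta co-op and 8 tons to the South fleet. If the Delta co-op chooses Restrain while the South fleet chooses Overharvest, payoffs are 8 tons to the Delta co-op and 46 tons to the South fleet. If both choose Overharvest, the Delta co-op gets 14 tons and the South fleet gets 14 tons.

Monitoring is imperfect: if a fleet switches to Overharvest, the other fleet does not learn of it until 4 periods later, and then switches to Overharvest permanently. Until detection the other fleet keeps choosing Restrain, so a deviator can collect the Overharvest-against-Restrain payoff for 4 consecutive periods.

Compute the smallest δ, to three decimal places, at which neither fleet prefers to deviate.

0.921

A deviator earns 46 for 4 periods, then 14 forever; cooperating earns 23 forever. Multiplying the IC by (1−δ):
23 ≥ 46(1−δ^4) + 14δ^4, so 32·δ^4 ≥ 23 and δ^4 ≥ 23/32.
δ ≥ (23/32)^(1/4) ≈ 0.921.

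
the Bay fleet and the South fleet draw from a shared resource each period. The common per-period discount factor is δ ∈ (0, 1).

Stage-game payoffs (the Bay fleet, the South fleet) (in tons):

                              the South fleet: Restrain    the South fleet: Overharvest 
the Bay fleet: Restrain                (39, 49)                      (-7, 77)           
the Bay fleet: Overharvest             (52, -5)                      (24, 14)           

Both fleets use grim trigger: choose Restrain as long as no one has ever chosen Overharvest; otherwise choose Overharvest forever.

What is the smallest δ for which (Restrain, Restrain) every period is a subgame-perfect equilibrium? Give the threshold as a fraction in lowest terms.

13/28

the Bay fleet: cooperation gives 39 each period; deviation gives 52 once then 24 forever.
  39/(1−δ) ≥ 52 + 24δ/(1−δ) ⇒ δ ≥ 13/28.
the South fleet: cooperation gives 49 each period; deviation gives 77 once then 14 forever.
  δ ≥ 28/63 = 4/9.
Both must hold, so the binding constraint is the Bay fleet's: δ ≥ 13/28.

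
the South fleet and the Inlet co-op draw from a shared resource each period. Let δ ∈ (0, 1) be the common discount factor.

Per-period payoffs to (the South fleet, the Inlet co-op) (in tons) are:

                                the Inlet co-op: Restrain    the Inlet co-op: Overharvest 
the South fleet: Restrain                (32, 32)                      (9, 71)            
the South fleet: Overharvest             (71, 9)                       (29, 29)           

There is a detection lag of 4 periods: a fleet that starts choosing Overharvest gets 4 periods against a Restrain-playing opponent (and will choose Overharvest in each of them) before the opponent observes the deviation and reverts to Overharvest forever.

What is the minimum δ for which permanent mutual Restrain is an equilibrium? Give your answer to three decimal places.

Deviating for the 4 undetected periods gains 71−32 = 39 per period over cooperation, then loses 32−29 = 3 per period forever once punishment starts.
Gain: 39(1 + δ + … + δ^3); loss: 3·δ^4/(1−δ).
No profitable deviation ⇔ 39(1−δ^4) ≤ 3·δ^4, i.e. δ^4 ≥ 39/(39+3) = 13/14.
Hence δ ≥ (13/14)^(1/4) ≈ 0.982.

0.982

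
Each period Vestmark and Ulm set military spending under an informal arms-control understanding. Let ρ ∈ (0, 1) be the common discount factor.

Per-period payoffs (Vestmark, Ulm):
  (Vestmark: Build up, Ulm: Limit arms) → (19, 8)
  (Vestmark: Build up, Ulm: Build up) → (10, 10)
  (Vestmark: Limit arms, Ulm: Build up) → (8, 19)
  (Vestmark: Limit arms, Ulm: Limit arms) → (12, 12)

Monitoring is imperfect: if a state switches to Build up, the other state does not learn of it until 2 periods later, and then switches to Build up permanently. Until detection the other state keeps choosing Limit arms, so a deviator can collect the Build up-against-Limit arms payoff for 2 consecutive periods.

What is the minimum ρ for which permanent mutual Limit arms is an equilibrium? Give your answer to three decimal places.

0.882

Deviating for the 2 undetected periods gains 19−12 = 7 per period over cooperation, then loses 12−10 = 2 per period forever once punishment starts.
Gain: 7(1 + ρ + … + ρ^1); loss: 2·ρ^2/(1−ρ).
No profitable deviation ⇔ 7(1−ρ^2) ≤ 2·ρ^2, i.e. ρ^2 ≥ 7/(7+2) = 7/9.
Hence ρ ≥ (7/9)^(1/2) ≈ 0.882.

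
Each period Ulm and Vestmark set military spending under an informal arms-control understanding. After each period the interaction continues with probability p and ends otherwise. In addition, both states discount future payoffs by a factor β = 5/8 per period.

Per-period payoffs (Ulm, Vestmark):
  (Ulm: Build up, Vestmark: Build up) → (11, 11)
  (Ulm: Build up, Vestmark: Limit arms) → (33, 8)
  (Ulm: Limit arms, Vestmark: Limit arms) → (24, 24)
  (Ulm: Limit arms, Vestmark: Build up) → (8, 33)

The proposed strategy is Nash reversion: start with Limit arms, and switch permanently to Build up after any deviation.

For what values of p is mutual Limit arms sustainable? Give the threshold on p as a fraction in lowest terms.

With continuation probability p and discount β, the effective per-period discount factor is βp.
Grim-trigger IC: βp ≥ (33−24)/(33−11) = 9/22.
So p ≥ (9/22)/(5/8) = 36/55.

36/55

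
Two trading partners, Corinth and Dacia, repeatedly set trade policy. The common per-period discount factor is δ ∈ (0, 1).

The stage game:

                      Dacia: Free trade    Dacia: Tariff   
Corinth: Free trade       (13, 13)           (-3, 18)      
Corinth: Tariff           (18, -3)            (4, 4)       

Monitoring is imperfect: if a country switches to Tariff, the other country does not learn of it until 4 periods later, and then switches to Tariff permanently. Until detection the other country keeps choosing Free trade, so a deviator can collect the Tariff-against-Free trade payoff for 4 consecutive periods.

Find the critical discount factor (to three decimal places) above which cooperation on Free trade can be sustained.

0.773

Deviating for the 4 undetected periods gains 18−13 = 5 per period over cooperation, then loses 13−4 = 9 per period forever once punishment starts.
Gain: 5(1 + δ + … + δ^3); loss: 9·δ^4/(1−δ).
No profitable deviation ⇔ 5(1−δ^4) ≤ 9·δ^4, i.e. δ^4 ≥ 5/(5+9) = 5/14.
Hence δ ≥ (5/14)^(1/4) ≈ 0.773.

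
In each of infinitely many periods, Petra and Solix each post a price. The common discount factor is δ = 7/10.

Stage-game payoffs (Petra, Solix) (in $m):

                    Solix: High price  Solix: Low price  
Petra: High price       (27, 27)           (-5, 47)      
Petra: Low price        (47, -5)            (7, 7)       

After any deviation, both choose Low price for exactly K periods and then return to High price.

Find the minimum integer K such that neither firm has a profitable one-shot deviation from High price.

No profitable deviation requires (27−7)(δ+…+δ^K) ≥ 47−27, i.e. δ+…+δ^K ≥ 1 ≈ 1.0000.
With δ = 7/10, the partial sums are K=1: 0.7000, K=2: 1.1900.
K = 2 is the first length at which the sum reaches 1.0000.

2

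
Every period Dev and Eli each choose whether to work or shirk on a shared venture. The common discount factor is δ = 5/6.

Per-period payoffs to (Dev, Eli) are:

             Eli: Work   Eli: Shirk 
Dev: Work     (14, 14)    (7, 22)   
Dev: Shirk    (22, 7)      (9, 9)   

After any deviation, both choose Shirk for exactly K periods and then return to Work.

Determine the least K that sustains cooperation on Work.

Need Σ_{k=1}^{K} δ^k ≥ (22−14)/(14−9) = 1.6000 at δ = 5/6.
At K = 2 the sum is 1.5278 < 1.6000; at K = 3 it is 2.1065 ≥ 1.6000.
So the minimum punishment length is K = 3.

3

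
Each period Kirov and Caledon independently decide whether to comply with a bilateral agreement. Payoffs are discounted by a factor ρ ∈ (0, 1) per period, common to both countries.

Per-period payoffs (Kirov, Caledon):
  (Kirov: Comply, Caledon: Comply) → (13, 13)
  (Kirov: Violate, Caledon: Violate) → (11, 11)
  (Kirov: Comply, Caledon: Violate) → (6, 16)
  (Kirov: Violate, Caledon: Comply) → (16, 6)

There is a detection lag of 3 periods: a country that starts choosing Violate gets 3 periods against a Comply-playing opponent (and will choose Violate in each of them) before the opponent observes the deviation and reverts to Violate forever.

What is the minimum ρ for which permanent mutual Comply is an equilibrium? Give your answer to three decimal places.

0.843

A deviator earns 16 for 3 periods, then 11 forever; cooperating earns 13 forever. Multiplying the IC by (1−ρ):
13 ≥ 16(1−ρ^3) + 11ρ^3, so 5·ρ^3 ≥ 3 and ρ^3 ≥ 3/5.
ρ ≥ (3/5)^(1/3) ≈ 0.843.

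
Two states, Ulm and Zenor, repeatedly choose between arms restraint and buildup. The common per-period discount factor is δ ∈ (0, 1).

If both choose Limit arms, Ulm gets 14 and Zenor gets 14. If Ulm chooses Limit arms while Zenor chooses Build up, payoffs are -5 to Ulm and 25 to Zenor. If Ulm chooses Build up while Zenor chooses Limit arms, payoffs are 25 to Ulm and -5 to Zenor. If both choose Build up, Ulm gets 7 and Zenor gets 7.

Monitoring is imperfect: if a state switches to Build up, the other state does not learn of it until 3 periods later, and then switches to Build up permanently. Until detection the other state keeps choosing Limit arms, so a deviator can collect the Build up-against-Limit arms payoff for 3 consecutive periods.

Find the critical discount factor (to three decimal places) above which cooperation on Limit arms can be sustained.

A deviator earns 25 for 3 periods, then 7 forever; cooperating earns 14 forever. Multiplying the IC by (1−δ):
14 ≥ 25(1−δ^3) + 7δ^3, so 18·δ^3 ≥ 11 and δ^3 ≥ 11/18.
δ ≥ (11/18)^(1/3) ≈ 0.849.

0.849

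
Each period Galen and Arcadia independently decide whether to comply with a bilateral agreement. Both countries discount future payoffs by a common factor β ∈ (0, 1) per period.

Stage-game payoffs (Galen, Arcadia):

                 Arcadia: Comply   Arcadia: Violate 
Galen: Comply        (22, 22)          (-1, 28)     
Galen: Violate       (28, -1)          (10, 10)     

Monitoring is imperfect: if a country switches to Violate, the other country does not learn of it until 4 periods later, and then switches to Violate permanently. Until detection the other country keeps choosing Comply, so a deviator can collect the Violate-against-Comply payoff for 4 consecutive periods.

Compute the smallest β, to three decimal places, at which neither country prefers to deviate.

0.760

The best deviation is to choose Violate for all 4 undetected periods, earning 28 each, then 10 forever once detected.
Deviation value: 28(1−β^4)/(1−β) + 10β^4/(1−β); cooperation value: 22/(1−β).
IC: 22 ≥ 28(1−β^4) + 10β^4 = 28 − 18β^4.
So β^4 ≥ 6/18 = 1/3, giving β ≥ (1/3)^(1/4) ≈ 0.760.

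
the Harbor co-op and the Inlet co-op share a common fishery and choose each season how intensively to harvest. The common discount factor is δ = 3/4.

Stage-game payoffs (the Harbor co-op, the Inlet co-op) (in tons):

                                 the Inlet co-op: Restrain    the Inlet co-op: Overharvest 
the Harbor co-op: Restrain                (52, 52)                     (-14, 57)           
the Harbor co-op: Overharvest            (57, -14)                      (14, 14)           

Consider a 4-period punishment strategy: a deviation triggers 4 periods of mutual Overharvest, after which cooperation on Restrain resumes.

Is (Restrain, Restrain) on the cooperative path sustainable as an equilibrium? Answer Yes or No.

Yes

Comparing payoff streams over the 5 periods until play realigns: cooperate → 52(1+δ+…+δ^4); deviate → 57 + 14(δ+…+δ^4).
Cooperation is sustained iff (52−14)(δ+…+δ^4) ≥ 57−52.
δ+…+δ^4 = 3/4·(1−(3/4)^4)/(1−3/4) = 2.0508, and (57−52)/(52−14) = 0.1316.
2.0508 ≥ 0.1316, so cooperation is sustainable.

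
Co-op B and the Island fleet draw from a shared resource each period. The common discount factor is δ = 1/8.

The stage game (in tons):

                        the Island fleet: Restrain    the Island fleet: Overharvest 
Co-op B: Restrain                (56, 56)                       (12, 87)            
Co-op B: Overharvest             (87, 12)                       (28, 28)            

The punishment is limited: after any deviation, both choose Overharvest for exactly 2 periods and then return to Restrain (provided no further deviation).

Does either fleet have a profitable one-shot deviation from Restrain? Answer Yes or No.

Yes

Comparing payoff streams over the 3 periods until play realigns: cooperate → 56(1+δ+…+δ^2); deviate → 87 + 28(δ+…+δ^2).
Cooperation is sustained iff (56−28)(δ+…+δ^2) ≥ 87−56.
δ+…+δ^2 = 1/8·(1−(1/8)^2)/(1−1/8) = 0.1406, and (87−56)/(56−28) = 1.1071.
0.1406 < 1.1071, so cooperation is not sustainable.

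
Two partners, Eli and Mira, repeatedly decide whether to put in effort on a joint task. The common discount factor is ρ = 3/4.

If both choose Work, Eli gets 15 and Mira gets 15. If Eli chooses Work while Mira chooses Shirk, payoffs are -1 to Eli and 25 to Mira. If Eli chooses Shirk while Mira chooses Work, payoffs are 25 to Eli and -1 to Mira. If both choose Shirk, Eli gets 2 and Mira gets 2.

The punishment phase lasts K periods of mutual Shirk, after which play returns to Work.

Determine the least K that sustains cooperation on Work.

2

Need Σ_{k=1}^{K} ρ^k ≥ (25−15)/(15−2) = 0.7692 at ρ = 3/4.
At K = 1 the sum is 0.7500 < 0.7692; at K = 2 it is 1.3125 ≥ 0.7692.
So the minimum punishment length is K = 2.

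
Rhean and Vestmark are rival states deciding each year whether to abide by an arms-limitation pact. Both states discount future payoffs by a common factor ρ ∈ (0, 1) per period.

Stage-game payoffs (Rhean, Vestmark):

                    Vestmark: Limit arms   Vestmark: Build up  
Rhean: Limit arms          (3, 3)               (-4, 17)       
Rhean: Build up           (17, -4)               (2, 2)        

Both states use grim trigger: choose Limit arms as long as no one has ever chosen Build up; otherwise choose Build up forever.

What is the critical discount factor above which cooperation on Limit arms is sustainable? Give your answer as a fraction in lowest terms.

Under grim trigger the critical discount factor is (T−C)/(T−P) with T = 17, C = 3, P = 2.
ρ* = (17−3)/(17−2) = 14/15.

14/15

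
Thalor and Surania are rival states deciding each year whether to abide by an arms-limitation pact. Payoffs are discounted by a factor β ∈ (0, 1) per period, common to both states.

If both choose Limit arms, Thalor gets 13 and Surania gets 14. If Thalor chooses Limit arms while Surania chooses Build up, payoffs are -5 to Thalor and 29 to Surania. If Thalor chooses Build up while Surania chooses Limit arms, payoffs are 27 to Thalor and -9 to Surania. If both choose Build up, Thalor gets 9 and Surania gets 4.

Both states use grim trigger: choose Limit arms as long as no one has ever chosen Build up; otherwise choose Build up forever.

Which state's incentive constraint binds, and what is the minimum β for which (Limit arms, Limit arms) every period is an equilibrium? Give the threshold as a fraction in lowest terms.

Thalor; β ≥ 7/9

For Thalor: deviation gain 27−13 = 14, per-period punishment loss 13−9 = 4. IC gives β ≥ 14/18 = 7/9.
For Surania: gain 15, loss 10 per period, so β ≥ 15/25 = 3/5.
The tighter constraint is Thalor's, so cooperation needs β ≥ 7/9.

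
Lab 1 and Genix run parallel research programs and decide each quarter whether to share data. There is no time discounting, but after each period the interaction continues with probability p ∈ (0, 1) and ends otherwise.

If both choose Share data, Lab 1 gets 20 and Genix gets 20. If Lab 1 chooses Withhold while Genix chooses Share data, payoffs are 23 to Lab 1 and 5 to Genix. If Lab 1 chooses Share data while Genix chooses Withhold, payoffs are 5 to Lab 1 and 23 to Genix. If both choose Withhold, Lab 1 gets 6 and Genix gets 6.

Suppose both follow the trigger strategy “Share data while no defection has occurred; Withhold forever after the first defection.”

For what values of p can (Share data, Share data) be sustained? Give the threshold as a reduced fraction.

With no time discounting, the continuation probability p plays the role of the discount factor.
Grim-trigger IC: 20/(1−p) ≥ 23 + 6p/(1−p) ⇒ p ≥ (23−20)/(23−6) = 3/17.

3/17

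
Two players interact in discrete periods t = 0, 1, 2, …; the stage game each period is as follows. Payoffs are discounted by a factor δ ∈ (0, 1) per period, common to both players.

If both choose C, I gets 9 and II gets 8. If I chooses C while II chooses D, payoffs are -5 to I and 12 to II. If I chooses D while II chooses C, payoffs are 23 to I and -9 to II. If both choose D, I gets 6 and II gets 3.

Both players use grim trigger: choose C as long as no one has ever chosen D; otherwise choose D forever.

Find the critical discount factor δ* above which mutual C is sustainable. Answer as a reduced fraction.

14/17

I: cooperation gives 9 each period; deviation gives 23 once then 6 forever.
  9/(1−δ) ≥ 23 + 6δ/(1−δ) ⇒ δ ≥ 14/17.
II: cooperation gives 8 each period; deviation gives 12 once then 3 forever.
  δ ≥ 4/9.
Both must hold, so the binding constraint is I's: δ ≥ 14/17.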